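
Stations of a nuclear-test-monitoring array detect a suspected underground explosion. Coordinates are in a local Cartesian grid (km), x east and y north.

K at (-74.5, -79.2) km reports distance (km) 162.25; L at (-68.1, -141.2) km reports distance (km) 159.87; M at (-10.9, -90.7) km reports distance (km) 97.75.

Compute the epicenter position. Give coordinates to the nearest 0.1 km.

x ≈ 86.4 km, y ≈ -100.1 km

Circle about each station: (x + 74.5)² + (y + 79.2)² = 162.25²; (x + 68.1)² + (y + 141.2)² = 159.87²; (x + 10.9)² + (y + 90.7)² = 97.75².
Subtracting pairs of circle equations eliminates x²+y² and gives linear equations (the radical axes):
12.8 x − 124.0 y = 13518.81
127.2 x − 23.0 y = 13292.41
Solving the 2×2 system: x ≈ 86.4, y ≈ -100.1 km.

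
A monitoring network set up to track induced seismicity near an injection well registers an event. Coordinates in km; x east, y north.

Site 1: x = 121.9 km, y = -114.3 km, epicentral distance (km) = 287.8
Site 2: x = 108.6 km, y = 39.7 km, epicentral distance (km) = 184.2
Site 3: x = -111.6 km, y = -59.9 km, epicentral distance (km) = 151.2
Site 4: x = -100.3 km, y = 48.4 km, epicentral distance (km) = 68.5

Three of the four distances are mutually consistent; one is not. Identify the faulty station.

Solve using three stations at a time. Using Site 1, Site 2, Site 4 (subtract circle equations pairwise → linear system) gives (x, y) ≈ (-63.2, 106.0).
Distances from that point to each station vs reported:
  Site 1: calculated 287.8 vs reported 287.8 → residual 0.0 km
  Site 2: calculated 184.2 vs reported 184.2 → residual 0.0 km
  Site 3: calculated 172.8 vs reported 151.2 → residual 21.6 km
  Site 4: calculated 68.5 vs reported 68.5 → residual 0.0 km
Site 1, Site 2, Site 4 are mutually consistent (residuals ≈ 0); Site 3 is off by 21.6 km.

Site 3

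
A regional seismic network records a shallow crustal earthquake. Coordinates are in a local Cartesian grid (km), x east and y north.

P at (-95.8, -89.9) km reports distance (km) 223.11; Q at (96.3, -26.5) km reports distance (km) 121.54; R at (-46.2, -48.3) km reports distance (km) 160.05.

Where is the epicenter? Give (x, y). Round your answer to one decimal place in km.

Circle about each station: (x + 95.8)² + (y + 89.9)² = 223.11²; (x − 96.3)² + (y + 26.5)² = 121.54²; (x + 46.2)² + (y + 48.3)² = 160.05².
Subtracting the P equation from the Q and R equations removes the quadratic terms:
384.2 x + 126.8 y = 27722.39
99.2 x + 83.2 y = 11369.75
Solving the 2×2 system: x ≈ 44.6, y ≈ 83.5 km.

(44.6, 83.5)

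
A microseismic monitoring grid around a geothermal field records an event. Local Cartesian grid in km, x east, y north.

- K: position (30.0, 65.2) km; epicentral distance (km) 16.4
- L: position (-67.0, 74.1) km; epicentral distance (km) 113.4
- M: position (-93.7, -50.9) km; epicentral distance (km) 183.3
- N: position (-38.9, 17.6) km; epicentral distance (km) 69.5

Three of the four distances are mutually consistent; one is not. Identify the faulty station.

N

Solve using three stations at a time. Using K, L, M (subtract circle equations pairwise → linear system) gives (x, y) ≈ (46.2, 67.5).
Distances from that point to each station vs reported:
  K: calculated 16.4 vs reported 16.4 → residual 0.0 km
  L: calculated 113.4 vs reported 113.4 → residual 0.0 km
  M: calculated 183.3 vs reported 183.3 → residual 0.0 km
  N: calculated 98.7 vs reported 69.5 → residual 29.2 km
K, L, M are mutually consistent (residuals ≈ 0); N is off by 29.2 km.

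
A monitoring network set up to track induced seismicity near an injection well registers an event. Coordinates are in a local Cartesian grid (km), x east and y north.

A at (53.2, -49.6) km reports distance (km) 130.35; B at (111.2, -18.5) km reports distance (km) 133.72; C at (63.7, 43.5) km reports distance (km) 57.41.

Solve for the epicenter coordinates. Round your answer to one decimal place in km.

Circle about each station: (x − 53.2)² + (y + 49.6)² = 130.35²; (x − 111.2)² + (y + 18.5)² = 133.72²; (x − 63.7)² + (y − 43.5)² = 57.41².
Subtracting the A equation from the B and C equations removes the quadratic terms:
116.0 x + 62.2 y = 6527.37
21.0 x + 186.2 y = 14354.75
Solving the 2×2 system: x ≈ 15.9, y ≈ 75.3 km.
Check against A (with the unrounded x, y): √((x − 53.2)²+(y + 49.6)²) = 130.35 ≈ 130.35 km. ✓

x ≈ 15.9 km, y ≈ 75.3 km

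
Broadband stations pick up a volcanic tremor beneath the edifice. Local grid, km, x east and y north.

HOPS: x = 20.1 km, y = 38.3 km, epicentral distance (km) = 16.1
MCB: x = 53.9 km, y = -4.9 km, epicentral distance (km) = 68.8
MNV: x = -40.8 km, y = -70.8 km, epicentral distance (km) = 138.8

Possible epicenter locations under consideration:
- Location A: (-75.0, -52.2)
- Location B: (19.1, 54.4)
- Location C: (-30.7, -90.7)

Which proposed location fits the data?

Location B

For each candidate, compare |candidate − station| to the reported distance:
Location A: residuals HOPS 115.2, MCB 68.5, MNV 99.9 → max 115.2 km
Location B: residuals HOPS 0.0, MCB 0.0, MNV 0.0 → max 0.0 km
Location C: residuals HOPS 122.5, MCB 51.7, MNV 116.5 → max 122.5 km
Only Location B has all residuals ≈ 0.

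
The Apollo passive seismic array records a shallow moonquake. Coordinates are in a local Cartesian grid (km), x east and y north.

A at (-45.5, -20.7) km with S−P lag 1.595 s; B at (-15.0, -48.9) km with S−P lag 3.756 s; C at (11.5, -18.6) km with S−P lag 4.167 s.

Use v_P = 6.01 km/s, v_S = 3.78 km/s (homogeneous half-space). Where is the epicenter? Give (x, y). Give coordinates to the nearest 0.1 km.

Distance from S−P lag: d = Δt · v_P v_S / (v_P − v_S) = Δt · (6.01·3.78)/(6.01−3.78) ≈ 10.1874·Δt.
So d_A = 16.25, d_B = 38.26, d_C = 42.45 km.
Circle about each station: (x + 45.5)² + (y + 20.7)² = 16.25²; (x + 15.0)² + (y + 48.9)² = 38.26²; (x − 11.5)² + (y + 18.6)² = 42.45².
Subtracting the A equation from the B and C equations removes the quadratic terms:
61.0 x − 56.4 y = -1082.30
114.0 x + 4.2 y = -3558.47
Solving the 2×2 system: x ≈ -30.7, y ≈ -14.0 km.

-30.7 km east, -14.0 km north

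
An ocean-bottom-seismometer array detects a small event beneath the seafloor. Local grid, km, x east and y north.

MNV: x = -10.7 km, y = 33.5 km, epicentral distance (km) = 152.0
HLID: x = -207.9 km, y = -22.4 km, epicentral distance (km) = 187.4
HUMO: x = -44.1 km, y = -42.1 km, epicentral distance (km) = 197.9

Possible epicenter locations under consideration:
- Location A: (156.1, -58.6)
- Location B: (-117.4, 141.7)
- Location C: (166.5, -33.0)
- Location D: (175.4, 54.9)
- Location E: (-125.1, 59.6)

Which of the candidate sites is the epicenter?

Location B

For each candidate, compare |candidate − station| to the reported distance:
Location A: residuals MNV 38.5, HLID 178.4, HUMO 3.0 → max 178.4 km
Location B: residuals MNV 0.0, HLID 0.0, HUMO 0.0 → max 0.0 km
Location C: residuals MNV 37.3, HLID 187.2, HUMO 12.9 → max 187.2 km
Location D: residuals MNV 35.3, HLID 203.6, HUMO 42.1 → max 203.6 km
Location E: residuals MNV 34.7, HLID 70.9, HUMO 67.9 → max 70.9 km
Only Location B has all residuals ≈ 0.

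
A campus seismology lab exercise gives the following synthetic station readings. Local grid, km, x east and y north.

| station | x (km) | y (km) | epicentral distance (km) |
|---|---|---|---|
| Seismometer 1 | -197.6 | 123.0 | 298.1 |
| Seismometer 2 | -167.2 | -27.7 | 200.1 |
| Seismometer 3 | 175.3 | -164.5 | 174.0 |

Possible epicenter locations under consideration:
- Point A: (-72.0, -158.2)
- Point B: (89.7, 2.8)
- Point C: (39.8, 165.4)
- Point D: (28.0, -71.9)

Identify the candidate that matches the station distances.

Point D

For each candidate, compare |candidate − station| to the reported distance:
Point A: residuals Seismometer 1 9.9, Seismometer 2 38.6, Seismometer 3 73.4 → max 73.4 km
Point B: residuals Seismometer 1 13.3, Seismometer 2 58.6, Seismometer 3 13.9 → max 58.6 km
Point C: residuals Seismometer 1 56.9, Seismometer 2 83.0, Seismometer 3 182.6 → max 182.6 km
Point D: residuals Seismometer 1 0.0, Seismometer 2 0.0, Seismometer 3 0.0 → max 0.0 km
Only Point D has all residuals ≈ 0.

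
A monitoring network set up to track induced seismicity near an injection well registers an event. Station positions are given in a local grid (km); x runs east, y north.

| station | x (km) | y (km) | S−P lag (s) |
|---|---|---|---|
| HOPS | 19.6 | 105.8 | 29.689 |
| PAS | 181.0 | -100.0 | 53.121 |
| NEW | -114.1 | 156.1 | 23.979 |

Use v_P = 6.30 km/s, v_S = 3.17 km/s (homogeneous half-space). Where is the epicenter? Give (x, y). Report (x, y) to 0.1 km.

-141.1 km east, 5.5 km north

Distance from S−P lag: d = Δt · v_P v_S / (v_P − v_S) = Δt · (6.30·3.17)/(6.30−3.17) ≈ 6.3805·Δt.
So d_HOPS = 189.43, d_PAS = 338.94, d_NEW = 153.00 km.
Circle about each station: (x − 19.6)² + (y − 105.8)² = 189.43²; (x − 181.0)² + (y + 100.0)² = 338.94²; (x + 114.1)² + (y − 156.1)² = 153.00².
Subtracting the HOPS equation from the PAS and NEW equations removes the quadratic terms:
322.8 x − 411.6 y = -47813.40
-267.4 x + 100.6 y = 38282.94
Solving the 2×2 system: x ≈ -141.1, y ≈ 5.5 km.
Check against HOPS (with the unrounded x, y): √((x − 19.6)²+(y − 105.8)²) = 189.42 ≈ 189.43 km. ✓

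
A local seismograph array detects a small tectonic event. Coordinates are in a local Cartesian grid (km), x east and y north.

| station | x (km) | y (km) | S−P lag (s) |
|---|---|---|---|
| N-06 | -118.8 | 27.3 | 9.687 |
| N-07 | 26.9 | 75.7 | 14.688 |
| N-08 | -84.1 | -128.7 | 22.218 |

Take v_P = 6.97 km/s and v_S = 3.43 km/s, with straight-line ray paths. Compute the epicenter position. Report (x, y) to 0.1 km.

x ≈ -54.0 km, y ≈ 18.3 km

Distance from S−P lag: d = Δt · v_P v_S / (v_P − v_S) = Δt · (6.97·3.43)/(6.97−3.43) ≈ 6.7534·Δt.
So d_N-06 = 65.42, d_N-07 = 99.19, d_N-08 = 150.05 km.
Circle about each station: (x + 118.8)² + (y − 27.3)² = 65.42²; (x − 26.9)² + (y − 75.7)² = 99.19²; (x + 84.1)² + (y + 128.7)² = 150.05².
Subtracting pairs of circle equations eliminates x²+y² and gives linear equations (the radical axes):
291.4 x + 96.8 y = -13963.51
69.4 x − 312.0 y = -9457.46
Solving the 2×2 system: x ≈ -54.0, y ≈ 18.3 km.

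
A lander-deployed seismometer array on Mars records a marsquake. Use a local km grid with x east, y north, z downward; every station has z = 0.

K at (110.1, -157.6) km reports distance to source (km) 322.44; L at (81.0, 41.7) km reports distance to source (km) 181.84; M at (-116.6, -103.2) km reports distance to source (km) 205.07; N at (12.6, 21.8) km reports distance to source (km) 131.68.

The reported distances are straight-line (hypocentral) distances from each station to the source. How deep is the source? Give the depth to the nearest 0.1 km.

Each station gives a sphere (x−x_i)² + (y−y_i)² + z² = d_i² (stations at z=0).
Subtracting the K sphere from L and M: z² cancels, leaving linear equations in x and y:
-58.2 x + 398.6 y = 42241.89
-453.4 x + 108.8 y = 49199.88
Solving: x ≈ -86.099, y ≈ 93.404 km (keep extra digits for the depth step; rounded: -86.1, 93.4).
Then from the K sphere: z² = 322.44² − (x − 110.1)² − (y + 157.6)² with x = -86.099, y = 93.404, so z ≈ 49.704 ≈ 49.7 km.

depth ≈ 49.7 km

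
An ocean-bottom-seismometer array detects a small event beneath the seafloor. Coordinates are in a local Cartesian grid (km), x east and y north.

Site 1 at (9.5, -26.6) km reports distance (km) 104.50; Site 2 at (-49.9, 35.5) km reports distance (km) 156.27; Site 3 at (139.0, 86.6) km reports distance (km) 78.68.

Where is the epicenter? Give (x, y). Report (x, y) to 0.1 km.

x ≈ 105.1 km, y ≈ 15.6 km

Circle about each station: (x − 9.5)² + (y + 26.6)² = 104.50²; (x + 49.9)² + (y − 35.5)² = 156.27²; (x − 139.0)² + (y − 86.6)² = 78.68².
Subtracting the Site 1 equation from the Site 2 and Site 3 equations removes the quadratic terms:
-118.8 x + 124.2 y = -10547.61
259.0 x + 226.4 y = 30752.46
Solving the 2×2 system: x ≈ 105.1, y ≈ 15.6 km.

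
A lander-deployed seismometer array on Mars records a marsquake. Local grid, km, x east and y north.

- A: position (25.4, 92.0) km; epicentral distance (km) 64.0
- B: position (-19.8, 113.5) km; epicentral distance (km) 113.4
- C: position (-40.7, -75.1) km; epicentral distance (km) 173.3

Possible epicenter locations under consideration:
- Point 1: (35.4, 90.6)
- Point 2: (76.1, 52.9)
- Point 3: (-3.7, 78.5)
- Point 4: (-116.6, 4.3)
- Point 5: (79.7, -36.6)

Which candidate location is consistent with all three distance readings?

Point 2

For each candidate, compare |candidate − station| to the reported distance:
Point 1: residuals A 53.9, B 53.6, C 9.0 → max 53.9 km
Point 2: residuals A 0.0, B 0.0, C 0.0 → max 0.0 km
Point 3: residuals A 31.9, B 74.9, C 15.3 → max 74.9 km
Point 4: residuals A 102.9, B 32.5, C 63.5 → max 102.9 km
Point 5: residuals A 75.6, B 66.7, C 46.9 → max 75.6 km
Only Point 2 has all residuals ≈ 0.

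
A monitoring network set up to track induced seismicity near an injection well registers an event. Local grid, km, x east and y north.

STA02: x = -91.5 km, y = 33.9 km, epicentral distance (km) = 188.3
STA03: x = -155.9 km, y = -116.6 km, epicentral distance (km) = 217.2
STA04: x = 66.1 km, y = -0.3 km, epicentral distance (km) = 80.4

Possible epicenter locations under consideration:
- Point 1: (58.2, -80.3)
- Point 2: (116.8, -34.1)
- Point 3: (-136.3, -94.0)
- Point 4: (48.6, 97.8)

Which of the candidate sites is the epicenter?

Point 1

For each candidate, compare |candidate − station| to the reported distance:
Point 1: residuals STA02 0.0, STA03 0.0, STA04 0.0 → max 0.0 km
Point 2: residuals STA02 30.8, STA03 67.7, STA04 19.5 → max 67.7 km
Point 3: residuals STA02 52.8, STA03 187.3, STA04 142.6 → max 187.3 km
Point 4: residuals STA02 34.3, STA03 79.1, STA04 19.2 → max 79.1 km
Only Point 1 has all residuals ≈ 0.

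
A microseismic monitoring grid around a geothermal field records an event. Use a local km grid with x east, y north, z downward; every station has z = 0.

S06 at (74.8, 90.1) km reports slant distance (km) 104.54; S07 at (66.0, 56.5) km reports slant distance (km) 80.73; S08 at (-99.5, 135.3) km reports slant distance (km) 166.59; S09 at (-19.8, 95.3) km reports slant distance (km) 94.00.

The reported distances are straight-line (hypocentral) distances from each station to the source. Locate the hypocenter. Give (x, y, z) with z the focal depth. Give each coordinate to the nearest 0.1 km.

Each station gives a sphere (x−x_i)² + (y−y_i)² + z² = d_i² (stations at z=0).
Subtracting the S06 sphere from S07 and S08: z² cancels, leaving linear equations in x and y:
-17.6 x − 67.2 y = -1753.52
-348.6 x + 90.4 y = -2330.33
Solving: x ≈ 12.596, y ≈ 22.795 km (keep extra digits for the depth step; rounded: 12.6, 22.8).
Then from the S06 sphere: z² = 104.54² − (x − 74.8)² − (y − 90.1)² with x = 12.596, y = 22.795, so z ≈ 50.292 ≈ 50.3 km.
Check against S09 (with the unrounded solution): distance 94.00 ≈ 94.00 km. ✓

(12.6, 22.8, 50.3)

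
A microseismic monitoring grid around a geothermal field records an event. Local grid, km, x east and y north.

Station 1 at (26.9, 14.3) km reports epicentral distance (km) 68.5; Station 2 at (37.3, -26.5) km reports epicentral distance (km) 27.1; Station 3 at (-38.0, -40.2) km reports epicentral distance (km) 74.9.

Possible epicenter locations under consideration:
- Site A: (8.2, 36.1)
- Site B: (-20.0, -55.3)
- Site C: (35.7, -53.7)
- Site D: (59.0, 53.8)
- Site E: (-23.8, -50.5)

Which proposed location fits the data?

Site C

For each candidate, compare |candidate − station| to the reported distance:
Site A: residuals Station 1 39.8, Station 2 41.9, Station 3 14.3 → max 41.9 km
Site B: residuals Station 1 15.4, Station 2 37.0, Station 3 51.4 → max 51.4 km
Site C: residuals Station 1 0.1, Station 2 0.1, Station 3 0.0 → max 0.1 km
Site D: residuals Station 1 17.6, Station 2 56.1, Station 3 60.2 → max 60.2 km
Site E: residuals Station 1 13.8, Station 2 38.5, Station 3 57.4 → max 57.4 km
Only Site C has all residuals ≈ 0.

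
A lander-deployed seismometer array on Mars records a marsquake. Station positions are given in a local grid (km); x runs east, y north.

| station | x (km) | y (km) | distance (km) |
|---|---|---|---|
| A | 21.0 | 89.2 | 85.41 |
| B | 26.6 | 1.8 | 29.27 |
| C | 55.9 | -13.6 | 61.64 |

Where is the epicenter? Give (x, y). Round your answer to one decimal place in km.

Circle about each station: (x − 21.0)² + (y − 89.2)² = 85.41²; (x − 26.6)² + (y − 1.8)² = 29.27²; (x − 55.9)² + (y + 13.6)² = 61.64².
Subtracting the A equation from the B and C equations removes the quadratic terms:
11.2 x − 174.8 y = -1248.70
69.8 x − 205.6 y = -1592.49
Solving the 2×2 system: x ≈ -2.2, y ≈ 7.0 km.
Check against A (with the unrounded x, y): √((x − 21.0)²+(y − 89.2)²) = 85.40 ≈ 85.41 km. ✓

(-2.2, 7.0)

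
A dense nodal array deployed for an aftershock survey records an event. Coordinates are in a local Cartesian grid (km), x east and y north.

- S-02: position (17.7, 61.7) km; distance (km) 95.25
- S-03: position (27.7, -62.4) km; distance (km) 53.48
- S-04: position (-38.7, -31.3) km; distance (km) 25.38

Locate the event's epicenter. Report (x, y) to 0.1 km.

Circle about each station: (x − 17.7)² + (y − 61.7)² = 95.25²; (x − 27.7)² + (y + 62.4)² = 53.48²; (x + 38.7)² + (y + 31.3)² = 25.38².
Subtracting the S-02 equation from the S-03 and S-04 equations removes the quadratic terms:
20.0 x − 248.2 y = 6753.32
-112.8 x − 186.0 y = 6785.62
Solving the 2×2 system: x ≈ -13.5, y ≈ -28.3 km.

(-13.5, -28.3)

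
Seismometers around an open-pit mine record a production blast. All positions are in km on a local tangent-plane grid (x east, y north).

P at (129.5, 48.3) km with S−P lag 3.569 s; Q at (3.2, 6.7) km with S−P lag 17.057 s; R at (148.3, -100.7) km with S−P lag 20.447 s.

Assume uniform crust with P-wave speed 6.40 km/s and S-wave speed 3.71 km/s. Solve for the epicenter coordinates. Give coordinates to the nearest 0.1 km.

(135.1, 79.3)

Distance from S−P lag: d = Δt · v_P v_S / (v_P − v_S) = Δt · (6.40·3.71)/(6.40−3.71) ≈ 8.8268·Δt.
So d_P = 31.50, d_Q = 150.56, d_R = 180.48 km.
Circle about each station: (x − 129.5)² + (y − 48.3)² = 31.50²; (x − 3.2)² + (y − 6.7)² = 150.56²; (x − 148.3)² + (y + 100.7)² = 180.48².
Subtracting the P equation from the Q and R equations removes the quadratic terms:
-252.6 x − 83.2 y = -40724.07
37.6 x − 298.0 y = -18550.54
Solving the 2×2 system: x ≈ 135.1, y ≈ 79.3 km.
Check against P (with the unrounded x, y): √((x − 129.5)²+(y − 48.3)²) = 31.50 ≈ 31.50 km. ✓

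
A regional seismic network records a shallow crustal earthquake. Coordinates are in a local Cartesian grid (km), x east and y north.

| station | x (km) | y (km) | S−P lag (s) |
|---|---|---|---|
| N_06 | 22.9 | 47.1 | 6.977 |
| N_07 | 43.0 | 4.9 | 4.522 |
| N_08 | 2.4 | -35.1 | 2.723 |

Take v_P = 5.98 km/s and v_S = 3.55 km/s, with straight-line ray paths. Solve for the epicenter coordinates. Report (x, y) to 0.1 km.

x ≈ 7.2 km, y ≈ -11.8 km

Distance from S−P lag: d = Δt · v_P v_S / (v_P − v_S) = Δt · (5.98·3.55)/(5.98−3.55) ≈ 8.7362·Δt.
So d_N_06 = 60.95, d_N_07 = 39.51, d_N_08 = 23.79 km.
Circle about each station: (x − 22.9)² + (y − 47.1)² = 60.95²; (x − 43.0)² + (y − 4.9)² = 39.51²; (x − 2.4)² + (y + 35.1)² = 23.79².
Subtracting pairs of circle equations eliminates x²+y² and gives linear equations (the radical axes):
40.2 x − 84.4 y = 1284.05
-41.0 x − 164.4 y = 1643.89
Solving the 2×2 system: x ≈ 7.2, y ≈ -11.8 km.
Check against N_06 (with the unrounded x, y): √((x − 22.9)²+(y − 47.1)²) = 60.95 ≈ 60.95 km. ✓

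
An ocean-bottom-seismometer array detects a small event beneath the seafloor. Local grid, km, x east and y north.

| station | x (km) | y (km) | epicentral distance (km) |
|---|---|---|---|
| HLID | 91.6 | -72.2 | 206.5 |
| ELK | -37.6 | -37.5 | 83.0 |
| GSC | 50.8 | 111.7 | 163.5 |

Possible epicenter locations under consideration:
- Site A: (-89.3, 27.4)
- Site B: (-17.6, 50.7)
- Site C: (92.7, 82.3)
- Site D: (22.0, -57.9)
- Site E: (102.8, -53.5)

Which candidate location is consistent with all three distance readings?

Site A

For each candidate, compare |candidate − station| to the reported distance:
Site A: residuals HLID 0.0, ELK 0.0, GSC 0.0 → max 0.0 km
Site B: residuals HLID 42.1, ELK 7.4, GSC 71.9 → max 71.9 km
Site C: residuals HLID 52.0, ELK 94.0, GSC 112.3 → max 112.3 km
Site D: residuals HLID 135.4, ELK 20.0, GSC 8.5 → max 135.4 km
Site E: residuals HLID 184.7, ELK 58.3, GSC 9.7 → max 184.7 km
Only Site A has all residuals ≈ 0.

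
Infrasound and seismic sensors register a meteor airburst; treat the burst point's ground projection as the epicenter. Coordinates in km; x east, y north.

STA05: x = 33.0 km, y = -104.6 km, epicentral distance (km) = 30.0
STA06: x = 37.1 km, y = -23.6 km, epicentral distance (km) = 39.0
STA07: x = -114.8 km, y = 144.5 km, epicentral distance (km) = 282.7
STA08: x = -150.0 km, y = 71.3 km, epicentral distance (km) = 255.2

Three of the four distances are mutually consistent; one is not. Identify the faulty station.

STA06

Solve using three stations at a time. Using STA05, STA07, STA08 (subtract circle equations pairwise → linear system) gives (x, y) ≈ (53.6, -82.6).
Distances from that point to each station vs reported:
  STA05: calculated 30.2 vs reported 30.0 → residual 0.2 km
  STA06: calculated 61.3 vs reported 39.0 → residual 22.3 km
  STA07: calculated 282.7 vs reported 282.7 → residual 0.0 km
  STA08: calculated 255.2 vs reported 255.2 → residual 0.0 km
STA05, STA07, STA08 are mutually consistent (residuals ≈ 0); STA06 is off by 22.3 km.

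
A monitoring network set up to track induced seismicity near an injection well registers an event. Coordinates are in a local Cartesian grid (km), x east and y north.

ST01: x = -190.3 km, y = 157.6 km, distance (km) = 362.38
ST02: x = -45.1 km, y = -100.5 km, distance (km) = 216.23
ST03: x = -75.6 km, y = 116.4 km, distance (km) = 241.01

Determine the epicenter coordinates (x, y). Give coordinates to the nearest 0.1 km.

140.7 km east, 10.1 km north

Circle about each station: (x + 190.3)² + (y − 157.6)² = 362.38²; (x + 45.1)² + (y + 100.5)² = 216.23²; (x + 75.6)² + (y − 116.4)² = 241.01².
Subtracting the ST01 equation from the ST02 and ST03 equations removes the quadratic terms:
290.4 x − 516.2 y = 35646.26
229.4 x − 82.4 y = 31445.91
Solving the 2×2 system: x ≈ 140.7, y ≈ 10.1 km.
Check against ST01 (with the unrounded x, y): √((x + 190.3)²+(y − 157.6)²) = 362.38 ≈ 362.38 km. ✓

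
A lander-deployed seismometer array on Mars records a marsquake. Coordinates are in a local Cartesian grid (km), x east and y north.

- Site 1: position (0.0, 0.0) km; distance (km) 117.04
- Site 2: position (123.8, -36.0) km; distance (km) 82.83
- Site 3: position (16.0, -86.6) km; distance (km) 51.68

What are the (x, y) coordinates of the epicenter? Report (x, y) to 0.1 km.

Circle about each station: x² + y² = 117.04²; (x − 123.8)² + (y + 36.0)² = 82.83²; (x − 16.0)² + (y + 86.6)² = 51.68².
Subtracting the Site 1 equation from the Site 2 and Site 3 equations removes the quadratic terms:
247.6 x − 72.0 y = 23459.99
32.0 x − 173.2 y = 18783.10
Solving the 2×2 system: x ≈ 66.8, y ≈ -96.1 km.
Check against Site 1 (with the unrounded x, y): √(x²+y²) = 117.04 ≈ 117.04 km. ✓

66.8 km east, -96.1 km north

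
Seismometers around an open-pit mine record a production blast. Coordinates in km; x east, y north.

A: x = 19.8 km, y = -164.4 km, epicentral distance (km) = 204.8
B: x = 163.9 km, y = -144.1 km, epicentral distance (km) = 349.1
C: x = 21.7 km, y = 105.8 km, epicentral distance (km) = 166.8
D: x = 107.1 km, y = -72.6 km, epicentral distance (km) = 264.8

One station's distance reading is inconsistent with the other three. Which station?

Solve using three stations at a time. Using B, C, D (subtract circle equations pairwise → linear system) gives (x, y) ≈ (-131.7, 41.3).
Distances from that point to each station vs reported:
  A: calculated 255.5 vs reported 204.8 → residual 50.7 km
  B: calculated 348.9 vs reported 349.1 → residual 0.2 km
  C: calculated 166.5 vs reported 166.8 → residual 0.3 km
  D: calculated 264.6 vs reported 264.8 → residual 0.2 km
B, C, D are mutually consistent (residuals ≈ 0); A is off by 50.7 km.

A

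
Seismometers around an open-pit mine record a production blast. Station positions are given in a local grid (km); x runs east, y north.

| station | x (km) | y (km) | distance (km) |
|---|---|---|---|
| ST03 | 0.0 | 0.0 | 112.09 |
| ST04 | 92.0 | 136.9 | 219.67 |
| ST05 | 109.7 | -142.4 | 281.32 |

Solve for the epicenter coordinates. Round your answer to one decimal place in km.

(-104.9, 39.5)

Circle about each station: x² + y² = 112.09²; (x − 92.0)² + (y − 136.9)² = 219.67²; (x − 109.7)² + (y + 142.4)² = 281.32².
Subtracting the ST03 equation from the ST04 and ST05 equations removes the quadratic terms:
184.0 x + 273.8 y = -8485.13
219.4 x − 284.8 y = -34264.92
Solving the 2×2 system: x ≈ -104.9, y ≈ 39.5 km.
Check against ST03 (with the unrounded x, y): √(x²+y²) = 112.09 ≈ 112.09 km. ✓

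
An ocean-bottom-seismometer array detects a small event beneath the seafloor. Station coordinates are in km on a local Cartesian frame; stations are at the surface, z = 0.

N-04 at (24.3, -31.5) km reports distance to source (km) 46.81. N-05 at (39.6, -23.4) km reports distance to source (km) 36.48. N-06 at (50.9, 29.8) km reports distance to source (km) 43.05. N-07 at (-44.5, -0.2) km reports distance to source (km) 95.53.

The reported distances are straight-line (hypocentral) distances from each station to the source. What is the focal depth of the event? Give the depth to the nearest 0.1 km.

Each station gives a sphere (x−x_i)² + (y−y_i)² + z² = d_i² (stations at z=0).
Subtracting the N-04 sphere from N-05 and N-06: z² cancels, leaving linear equations in x and y:
30.6 x + 16.2 y = 1393.37
53.2 x + 122.6 y = 2233.98
Solving: x ≈ 46.591, y ≈ -1.996 km (keep extra digits for the depth step; rounded: 46.6, -2.0).
Then from the N-04 sphere: z² = 46.81² − (x − 24.3)² − (y + 31.5)² with x = 46.591, y = -1.996, so z ≈ 28.702 ≈ 28.7 km.

depth ≈ 28.7 km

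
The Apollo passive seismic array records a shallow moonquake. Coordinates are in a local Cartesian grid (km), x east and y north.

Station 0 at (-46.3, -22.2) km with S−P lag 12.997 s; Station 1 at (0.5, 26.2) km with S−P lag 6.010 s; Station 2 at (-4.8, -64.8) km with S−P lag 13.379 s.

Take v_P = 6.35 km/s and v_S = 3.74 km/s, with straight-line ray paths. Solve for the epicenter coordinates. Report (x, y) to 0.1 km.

Distance from S−P lag: d = Δt · v_P v_S / (v_P − v_S) = Δt · (6.35·3.74)/(6.35−3.74) ≈ 9.0992·Δt.
So d_Station 0 = 118.26, d_Station 1 = 54.69, d_Station 2 = 121.74 km.
Circle about each station: (x + 46.3)² + (y + 22.2)² = 118.26²; (x − 0.5)² + (y − 26.2)² = 54.69²; (x + 4.8)² + (y + 64.8)² = 121.74².
Subtracting pairs of circle equations eliminates x²+y² and gives linear equations (the radical axes):
93.6 x + 96.8 y = 9044.59
83.0 x − 85.2 y = 750.35
Solving the 2×2 system: x ≈ 52.7, y ≈ 42.5 km.

52.7 km east, 42.5 km north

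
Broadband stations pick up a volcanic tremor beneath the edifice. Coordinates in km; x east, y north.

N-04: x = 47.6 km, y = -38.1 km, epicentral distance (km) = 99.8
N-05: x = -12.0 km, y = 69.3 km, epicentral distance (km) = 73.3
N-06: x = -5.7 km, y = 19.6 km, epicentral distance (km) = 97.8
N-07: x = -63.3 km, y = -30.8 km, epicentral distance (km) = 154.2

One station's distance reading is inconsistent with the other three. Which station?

N-06

Solve using three stations at a time. Using N-04, N-05, N-07 (subtract circle equations pairwise → linear system) gives (x, y) ≈ (60.7, 60.8).
Distances from that point to each station vs reported:
  N-04: calculated 99.7 vs reported 99.8 → residual 0.1 km
  N-05: calculated 73.2 vs reported 73.3 → residual 0.1 km
  N-06: calculated 78.1 vs reported 97.8 → residual 19.7 km
  N-07: calculated 154.2 vs reported 154.2 → residual 0.0 km
N-04, N-05, N-07 are mutually consistent (residuals ≈ 0); N-06 is off by 19.7 km.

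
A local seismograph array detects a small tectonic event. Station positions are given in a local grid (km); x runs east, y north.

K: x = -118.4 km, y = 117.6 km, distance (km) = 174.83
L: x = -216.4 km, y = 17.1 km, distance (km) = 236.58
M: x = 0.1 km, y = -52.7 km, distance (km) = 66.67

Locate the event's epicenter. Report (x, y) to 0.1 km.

20.1 km east, 10.9 km north

Circle about each station: (x + 118.4)² + (y − 117.6)² = 174.83²; (x + 216.4)² + (y − 17.1)² = 236.58²; (x − 0.1)² + (y + 52.7)² = 66.67².
Subtracting pairs of circle equations eliminates x²+y² and gives linear equations (the radical axes):
-196.0 x − 201.0 y = -6131.52
237.0 x − 340.6 y = 1049.62
Solving the 2×2 system: x ≈ 20.1, y ≈ 10.9 km.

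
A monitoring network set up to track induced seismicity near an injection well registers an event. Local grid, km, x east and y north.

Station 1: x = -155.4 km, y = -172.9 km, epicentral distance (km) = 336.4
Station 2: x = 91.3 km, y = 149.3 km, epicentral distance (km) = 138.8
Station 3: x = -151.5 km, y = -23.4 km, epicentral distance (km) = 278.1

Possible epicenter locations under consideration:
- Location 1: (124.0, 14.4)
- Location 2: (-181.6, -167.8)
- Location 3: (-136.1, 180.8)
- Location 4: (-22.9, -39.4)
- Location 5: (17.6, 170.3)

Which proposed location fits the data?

For each candidate, compare |candidate − station| to the reported distance:
Location 1: residuals Station 1 0.0, Station 2 0.0, Station 3 0.0 → max 0.0 km
Location 2: residuals Station 1 309.7, Station 2 279.6, Station 3 130.6 → max 309.7 km
Location 3: residuals Station 1 17.8, Station 2 90.8, Station 3 73.3 → max 90.8 km
Location 4: residuals Station 1 148.3, Station 2 81.8, Station 3 148.5 → max 148.5 km
Location 5: residuals Station 1 47.9, Station 2 62.2, Station 3 21.0 → max 62.2 km
Only Location 1 has all residuals ≈ 0.

Location 1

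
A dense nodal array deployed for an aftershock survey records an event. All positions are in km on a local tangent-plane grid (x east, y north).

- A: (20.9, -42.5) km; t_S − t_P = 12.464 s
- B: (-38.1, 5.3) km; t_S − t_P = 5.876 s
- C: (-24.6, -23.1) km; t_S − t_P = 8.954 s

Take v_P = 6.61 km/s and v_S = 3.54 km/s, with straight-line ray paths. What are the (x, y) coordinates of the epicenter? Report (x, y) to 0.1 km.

(-16.8, 44.7)

Distance from S−P lag: d = Δt · v_P v_S / (v_P − v_S) = Δt · (6.61·3.54)/(6.61−3.54) ≈ 7.6220·Δt.
So d_A = 95.00, d_B = 44.79, d_C = 68.25 km.
Circle about each station: (x − 20.9)² + (y + 42.5)² = 95.00²; (x + 38.1)² + (y − 5.3)² = 44.79²; (x + 24.6)² + (y + 23.1)² = 68.25².
Subtracting the A equation from the B and C equations removes the quadratic terms:
-118.0 x + 95.6 y = 6255.50
-91.0 x + 38.8 y = 3262.65
Solving the 2×2 system: x ≈ -16.8, y ≈ 44.7 km.
Check against A (with the unrounded x, y): √((x − 20.9)²+(y + 42.5)²) = 95.01 ≈ 95.00 km. ✓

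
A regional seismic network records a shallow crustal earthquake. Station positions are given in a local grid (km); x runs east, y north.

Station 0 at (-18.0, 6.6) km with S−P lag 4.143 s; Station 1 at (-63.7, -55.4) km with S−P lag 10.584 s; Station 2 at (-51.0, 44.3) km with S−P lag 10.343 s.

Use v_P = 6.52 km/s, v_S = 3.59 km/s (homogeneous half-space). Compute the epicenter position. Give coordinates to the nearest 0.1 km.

Distance from S−P lag: d = Δt · v_P v_S / (v_P − v_S) = Δt · (6.52·3.59)/(6.52−3.59) ≈ 7.9887·Δt.
So d_Station 0 = 33.10, d_Station 1 = 84.55, d_Station 2 = 82.63 km.
Circle about each station: (x + 18.0)² + (y − 6.6)² = 33.10²; (x + 63.7)² + (y + 55.4)² = 84.55²; (x + 51.0)² + (y − 44.3)² = 82.63².
Subtracting pairs of circle equations eliminates x²+y² and gives linear equations (the radical axes):
-91.4 x − 124.0 y = 706.20
-66.0 x + 75.4 y = -1536.18
Solving the 2×2 system: x ≈ 9.1, y ≈ -12.4 km.

(9.1, -12.4)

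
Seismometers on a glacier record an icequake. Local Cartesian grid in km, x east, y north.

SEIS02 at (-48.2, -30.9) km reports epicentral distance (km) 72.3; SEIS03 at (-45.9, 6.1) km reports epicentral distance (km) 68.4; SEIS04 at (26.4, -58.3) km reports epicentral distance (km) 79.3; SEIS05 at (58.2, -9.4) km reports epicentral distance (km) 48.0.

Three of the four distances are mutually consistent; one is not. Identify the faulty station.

SEIS02

Solve using three stations at a time. Using SEIS03, SEIS04, SEIS05 (subtract circle equations pairwise → linear system) gives (x, y) ≈ (20.9, 20.8).
Distances from that point to each station vs reported:
  SEIS02: calculated 86.3 vs reported 72.3 → residual 14.0 km
  SEIS03: calculated 68.4 vs reported 68.4 → residual 0.0 km
  SEIS04: calculated 79.3 vs reported 79.3 → residual 0.0 km
  SEIS05: calculated 48.0 vs reported 48.0 → residual 0.0 km
SEIS03, SEIS04, SEIS05 are mutually consistent (residuals ≈ 0); SEIS02 is off by 14.0 km.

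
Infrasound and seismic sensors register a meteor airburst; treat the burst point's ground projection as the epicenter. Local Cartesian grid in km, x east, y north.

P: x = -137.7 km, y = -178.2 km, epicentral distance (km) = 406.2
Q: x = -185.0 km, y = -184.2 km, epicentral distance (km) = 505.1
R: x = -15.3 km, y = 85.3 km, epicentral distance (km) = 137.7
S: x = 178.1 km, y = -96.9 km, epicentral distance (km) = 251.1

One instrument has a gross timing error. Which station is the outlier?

Solve using three stations at a time. Using P, R, S (subtract circle equations pairwise → linear system) gives (x, y) ≈ (109.0, 144.5).
Distances from that point to each station vs reported:
  P: calculated 406.2 vs reported 406.2 → residual 0.0 km
  Q: calculated 441.0 vs reported 505.1 → residual 64.1 km
  R: calculated 137.7 vs reported 137.7 → residual 0.0 km
  S: calculated 251.1 vs reported 251.1 → residual 0.0 km
P, R, S are mutually consistent (residuals ≈ 0); Q is off by 64.1 km.

Q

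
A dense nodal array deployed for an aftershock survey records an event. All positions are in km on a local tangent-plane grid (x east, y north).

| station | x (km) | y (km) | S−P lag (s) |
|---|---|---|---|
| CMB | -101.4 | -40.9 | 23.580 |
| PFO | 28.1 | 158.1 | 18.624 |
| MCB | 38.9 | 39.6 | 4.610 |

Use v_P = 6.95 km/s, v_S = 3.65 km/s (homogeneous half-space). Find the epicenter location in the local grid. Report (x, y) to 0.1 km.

x ≈ 69.0 km, y ≈ 20.9 km

Distance from S−P lag: d = Δt · v_P v_S / (v_P − v_S) = Δt · (6.95·3.65)/(6.95−3.65) ≈ 7.6871·Δt.
So d_CMB = 181.26, d_PFO = 143.16, d_MCB = 35.44 km.
Circle about each station: (x + 101.4)² + (y + 40.9)² = 181.26²; (x − 28.1)² + (y − 158.1)² = 143.16²; (x − 38.9)² + (y − 39.6)² = 35.44².
Subtracting the CMB equation from the PFO and MCB equations removes the quadratic terms:
259.0 x + 398.0 y = 26190.85
280.6 x + 161.0 y = 22725.79
Solving the 2×2 system: x ≈ 69.0, y ≈ 20.9 km.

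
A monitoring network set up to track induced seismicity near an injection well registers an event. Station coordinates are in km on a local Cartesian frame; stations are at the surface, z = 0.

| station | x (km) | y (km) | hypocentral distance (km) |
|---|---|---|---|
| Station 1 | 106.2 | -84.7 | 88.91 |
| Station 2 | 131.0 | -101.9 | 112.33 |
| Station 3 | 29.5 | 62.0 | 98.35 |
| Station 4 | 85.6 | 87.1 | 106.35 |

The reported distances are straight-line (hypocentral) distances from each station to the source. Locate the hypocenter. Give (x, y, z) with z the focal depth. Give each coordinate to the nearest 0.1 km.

Each station gives a sphere (x−x_i)² + (y−y_i)² + z² = d_i² (stations at z=0).
Subtracting the Station 1 sphere from Station 2 and Station 3: z² cancels, leaving linear equations in x and y:
49.6 x − 34.4 y = 4379.04
-153.4 x + 293.4 y = -15506.01
Solving: x ≈ 81.008, y ≈ -10.496 km (keep extra digits for the depth step; rounded: 81.0, -10.5).
Then from the Station 1 sphere: z² = 88.91² − (x − 106.2)² − (y + 84.7)² with x = 81.008, y = -10.496, so z ≈ 42.001 ≈ 42.0 km.

x ≈ 81.0 km, y ≈ -10.5 km, depth ≈ 42.0 km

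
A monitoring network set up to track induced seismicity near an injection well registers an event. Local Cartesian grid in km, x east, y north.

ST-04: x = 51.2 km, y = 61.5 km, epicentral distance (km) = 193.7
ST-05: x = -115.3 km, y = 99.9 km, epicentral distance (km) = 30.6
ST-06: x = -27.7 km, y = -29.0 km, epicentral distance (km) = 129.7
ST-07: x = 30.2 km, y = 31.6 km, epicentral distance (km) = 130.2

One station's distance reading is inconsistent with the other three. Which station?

Solve using three stations at a time. Using ST-05, ST-06, ST-07 (subtract circle equations pairwise → linear system) gives (x, y) ≈ (-88.2, 85.7).
Distances from that point to each station vs reported:
  ST-04: calculated 141.5 vs reported 193.7 → residual 52.2 km
  ST-05: calculated 30.6 vs reported 30.6 → residual 0.0 km
  ST-06: calculated 129.7 vs reported 129.7 → residual 0.0 km
  ST-07: calculated 130.2 vs reported 130.2 → residual 0.0 km
ST-05, ST-06, ST-07 are mutually consistent (residuals ≈ 0); ST-04 is off by 52.2 km.

ST-04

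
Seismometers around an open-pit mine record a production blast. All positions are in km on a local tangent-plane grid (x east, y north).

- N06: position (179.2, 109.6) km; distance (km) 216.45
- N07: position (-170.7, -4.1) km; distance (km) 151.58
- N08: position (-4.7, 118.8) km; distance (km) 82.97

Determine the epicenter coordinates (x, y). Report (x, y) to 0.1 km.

-25.2 km east, 38.4 km north

Circle about each station: (x − 179.2)² + (y − 109.6)² = 216.45²; (x + 170.7)² + (y + 4.1)² = 151.58²; (x + 4.7)² + (y − 118.8)² = 82.97².
Subtracting pairs of circle equations eliminates x²+y² and gives linear equations (the radical axes):
-699.8 x − 227.4 y = 8904.61
-367.8 x + 18.4 y = 9977.31
Solving the 2×2 system: x ≈ -25.2, y ≈ 38.4 km.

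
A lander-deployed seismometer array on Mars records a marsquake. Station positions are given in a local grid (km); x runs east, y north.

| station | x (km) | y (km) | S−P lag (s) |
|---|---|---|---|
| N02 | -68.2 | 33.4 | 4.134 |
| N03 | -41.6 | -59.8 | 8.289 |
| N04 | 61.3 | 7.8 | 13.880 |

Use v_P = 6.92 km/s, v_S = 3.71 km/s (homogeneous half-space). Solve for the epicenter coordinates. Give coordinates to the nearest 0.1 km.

Distance from S−P lag: d = Δt · v_P v_S / (v_P − v_S) = Δt · (6.92·3.71)/(6.92−3.71) ≈ 7.9979·Δt.
So d_N02 = 33.06, d_N03 = 66.29, d_N04 = 111.01 km.
Circle about each station: (x + 68.2)² + (y − 33.4)² = 33.06²; (x + 41.6)² + (y + 59.8)² = 66.29²; (x − 61.3)² + (y − 7.8)² = 111.01².
Subtracting the N02 equation from the N03 and N04 equations removes the quadratic terms:
53.2 x − 186.4 y = -3761.60
259.0 x − 51.2 y = -13178.53
Solving the 2×2 system: x ≈ -49.7, y ≈ 6.0 km.

x ≈ -49.7 km, y ≈ 6.0 km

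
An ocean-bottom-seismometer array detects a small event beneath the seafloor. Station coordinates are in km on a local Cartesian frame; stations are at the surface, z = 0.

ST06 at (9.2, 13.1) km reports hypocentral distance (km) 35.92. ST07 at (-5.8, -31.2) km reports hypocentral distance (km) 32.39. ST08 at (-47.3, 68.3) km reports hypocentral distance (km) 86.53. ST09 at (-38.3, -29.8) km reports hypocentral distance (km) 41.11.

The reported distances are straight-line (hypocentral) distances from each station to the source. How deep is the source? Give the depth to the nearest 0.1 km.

Each station gives a sphere (x−x_i)² + (y−y_i)² + z² = d_i² (stations at z=0).
Subtracting the ST06 sphere from ST07 and ST08: z² cancels, leaving linear equations in x and y:
-30.0 x − 88.6 y = 991.96
-113.0 x + 110.4 y = 448.74
Solving: x ≈ -11.203, y ≈ -7.403 km (keep extra digits for the depth step; rounded: -11.2, -7.4).
Then from the ST06 sphere: z² = 35.92² − (x − 9.2)² − (y − 13.1)² with x = -11.203, y = -7.403, so z ≈ 21.298 ≈ 21.3 km.

z ≈ 21.3 km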